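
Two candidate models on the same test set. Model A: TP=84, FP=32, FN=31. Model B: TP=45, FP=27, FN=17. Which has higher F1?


Model A: P=84/116=0.7241, R=84/115=0.7304, F1=2PR/(P+R)=2TP/(2TP+FP+FN)=168/231=0.7273
Model B: P=45/72=0.625, R=45/62=0.7258, F1=2PR/(P+R)=2TP/(2TP+FP+FN)=90/134=0.6716
0.7273 > 0.6716 → Model A

Model A


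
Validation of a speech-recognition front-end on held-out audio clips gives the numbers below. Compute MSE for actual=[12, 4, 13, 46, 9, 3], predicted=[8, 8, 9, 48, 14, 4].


Squared errors: (12-8)²=16, (4-8)²=16, (13-9)²=16, (46-48)²=4, (9-14)²=25, (3-4)²=1
Sum = 78
MSE = 78/6 = 13

13


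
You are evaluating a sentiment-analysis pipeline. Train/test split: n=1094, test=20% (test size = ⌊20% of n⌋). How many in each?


Test = ⌊1094·20/100⌋ = 218
Train = 1094 - 218 = 876

Train: 876, Test: 218


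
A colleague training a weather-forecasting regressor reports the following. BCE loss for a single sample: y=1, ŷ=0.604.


BCE = -[y·ln(p) + (1-y)·ln(1-p)]
= -1·ln(0.604) - 0
= -ln(0.604) = 0.5042

0.5042


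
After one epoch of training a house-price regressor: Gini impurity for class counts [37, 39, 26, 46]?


Probabilities: [37/148, 39/148, 26/148, 46/148] ≈ [0.25, 0.2635, 0.1757, 0.3108]
Σpᵢ² = (1369 + 1521 + 676 + 2116)/148² = 5682/21904
Gini = 1 - Σpᵢ² = 1 - 5682/21904 = 0.7406

0.7406


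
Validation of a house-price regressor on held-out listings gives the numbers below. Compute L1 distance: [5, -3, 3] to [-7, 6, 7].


d = |5+ 7| + |-3-6| + |3-7|
  = 12 + 9 + 4
  = 25

25


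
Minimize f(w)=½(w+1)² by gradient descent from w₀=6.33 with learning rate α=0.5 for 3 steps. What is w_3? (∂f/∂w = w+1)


step 1: grad = 6.33+1 = 7.33; w = 6.33 - 0.5·(7.33) = 2.665
step 2: grad = 2.665+1 = 3.665; w = 2.665 - 0.5·(3.665) = 0.8325
step 3: grad = 0.8325+1 = 1.8325; w = 0.8325 - 0.5·(1.8325) = -0.08375

-0.08375


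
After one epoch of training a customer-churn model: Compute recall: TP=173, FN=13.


Recall = TP/(TP+FN)
= 173/(173+13)
= 173/186 = 93.01%

93.01%


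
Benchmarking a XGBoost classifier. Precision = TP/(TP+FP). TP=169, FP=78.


Precision = TP/(TP+FP)
= 169/(169+78)
= 169/247 = 68.42%

68.42%


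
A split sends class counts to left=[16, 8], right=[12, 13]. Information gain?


Parent = [28, 21], H_parent = 0.9852
H_left = 0.9183 (n=24), H_right = 0.9988 (n=25)
H_children = (24/49)·0.9183 + (25/49)·0.9988 = 0.9594
IG = 0.9852 - 0.9594 = 0.0258

0.0258


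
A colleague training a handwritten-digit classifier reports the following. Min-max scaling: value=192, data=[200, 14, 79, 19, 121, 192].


min=14, max=200
(192-14)/(200-14) = 178/186 = 0.957

0.957


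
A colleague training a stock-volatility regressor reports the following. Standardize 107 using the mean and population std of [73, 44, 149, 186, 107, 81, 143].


μ = 111.8571, σ = 46.1935
z = (107 - 111.8571)/46.1935 = -0.1051

-0.1051


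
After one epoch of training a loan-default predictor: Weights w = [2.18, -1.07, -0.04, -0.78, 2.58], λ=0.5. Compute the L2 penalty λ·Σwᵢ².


‖w‖₂² = (2.18)² + (-1.07)² + (-0.04)² + (-0.78)² + (2.58)²
     = 4.7524 + 1.1449 + 0.0016 + 0.6084 + 6.6564
     = 13.1637
λ·‖w‖₂² = 0.5·13.1637 = 6.58185

6.58185


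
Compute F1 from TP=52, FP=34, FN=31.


Precision = 52/86 = 0.6047
Recall = 52/83 = 0.6265
F1 = 2·P·R/(P+R) = 2·TP/(2·TP+FP+FN) = 104/(104+34+31) = 104/169 = 0.6154

0.6154


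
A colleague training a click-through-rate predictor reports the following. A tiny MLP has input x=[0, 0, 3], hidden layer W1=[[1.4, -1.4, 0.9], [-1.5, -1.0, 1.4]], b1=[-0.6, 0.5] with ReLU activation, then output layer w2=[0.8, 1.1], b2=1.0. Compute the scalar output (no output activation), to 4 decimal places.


z1[0] = (1.4)·(0) + (-1.4)·(0) + (0.9)·(3) - 0.6 = 2.1
z1[1] = (-1.5)·(0) + (-1.0)·(0) + (1.4)·(3) + 0.5 = 4.7
h = ReLU(z1) = [2.1, 4.7]
output = (0.8)·(2.1) + (1.1)·(4.7) + 1.0 = 7.85

7.85


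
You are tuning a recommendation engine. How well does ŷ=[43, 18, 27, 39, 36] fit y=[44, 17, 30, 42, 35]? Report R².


ȳ = 33.6
SS_res = Σ(y-ŷ)² = 21
SS_tot = Σ(y-ȳ)² = 469.2
R² = 1 - SS_res/SS_tot = 1 - 0.0448 = 0.9552

0.9552


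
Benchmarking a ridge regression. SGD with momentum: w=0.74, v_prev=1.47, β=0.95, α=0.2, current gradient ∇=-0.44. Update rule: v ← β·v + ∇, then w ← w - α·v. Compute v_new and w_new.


v_new = 0.95·1.47 - 0.44 = 1.3965 - 0.44 = 0.9565
w_new = 0.74 - 0.2·0.9565 = 0.74 - 0.1913 = 0.5487

v_new=0.9565, w_new=0.5487


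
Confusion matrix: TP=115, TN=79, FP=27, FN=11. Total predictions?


Total = TP + TN + FP + FN
= 115 + 79 + 27 + 11
= 232
(Predicted positive: 142, predicted negative: 90)

232


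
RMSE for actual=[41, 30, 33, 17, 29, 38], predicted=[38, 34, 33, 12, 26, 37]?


MSE = 60/6 = 10
RMSE = √(60/6) = 3.1623

3.1623


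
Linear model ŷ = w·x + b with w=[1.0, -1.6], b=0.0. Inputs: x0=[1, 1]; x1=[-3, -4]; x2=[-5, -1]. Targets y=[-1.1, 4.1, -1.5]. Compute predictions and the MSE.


ŷ0 = (1.0)·(1) + (-1.6)·(1) + 0.0 = -0.6
ŷ1 = (1.0)·(-3) + (-1.6)·(-4) + 0.0 = 3.4
ŷ2 = (1.0)·(-5) + (-1.6)·(-1) + 0.0 = -3.4
errors² = [0.25, 0.49, 3.61]
MSE = 4.3500/3 = 1.45

1.45


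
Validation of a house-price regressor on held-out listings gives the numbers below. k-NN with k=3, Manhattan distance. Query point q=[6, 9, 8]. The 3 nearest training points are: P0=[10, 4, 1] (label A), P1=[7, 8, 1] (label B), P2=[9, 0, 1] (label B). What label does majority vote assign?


d(q,P0) = 16  (label A)
d(q,P1) = 9  (label B)
d(q,P2) = 19  (label B)
Votes: A=1, B=2
Majority → B

B


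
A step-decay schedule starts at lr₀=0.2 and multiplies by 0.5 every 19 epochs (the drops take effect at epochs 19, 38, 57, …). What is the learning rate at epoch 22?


n_drops = ⌊22/19⌋ = 1
lr = 0.2·0.5^1 = 0.2·0.5 = 0.1

0.1


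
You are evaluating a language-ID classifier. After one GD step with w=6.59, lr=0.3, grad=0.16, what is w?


w_new = w - α·∇
= 6.59 - 0.3·0.16
= 6.59 - 0.048
= 6.542

6.542


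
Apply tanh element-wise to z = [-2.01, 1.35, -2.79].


tanh(-2.01) = -0.9647
tanh(1.35) = 0.8741
tanh(-2.79) = -0.9925
result = [-0.9647, 0.8741, -0.9925]

[-0.9647, 0.8741, -0.9925]


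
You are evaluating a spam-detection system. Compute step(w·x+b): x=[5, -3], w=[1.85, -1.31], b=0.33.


z = (5)·(1.85) + (-3)·(-1.31) + 0.33
  = 13.51
step(z) = 1 (z≥0)

1


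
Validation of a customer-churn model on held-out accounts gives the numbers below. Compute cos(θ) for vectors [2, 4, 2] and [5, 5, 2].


A·B = 2·5 + 4·5 + 2·2 = 34
‖A‖ = √24 = 4.899, ‖B‖ = √54 = 7.3485
cos = 34/(√24·√54) = 34/√1296 = 0.9444

0.9444


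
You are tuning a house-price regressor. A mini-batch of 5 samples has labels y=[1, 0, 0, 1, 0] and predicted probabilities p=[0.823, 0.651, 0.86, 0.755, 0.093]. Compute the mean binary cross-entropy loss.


L[0] = -ln(0.823) = 0.1948
L[1] = -ln(1-0.651) = -ln(0.349) = 1.0527
L[2] = -ln(1-0.86) = -ln(0.14) = 1.9661
L[3] = -ln(0.755) = 0.281
L[4] = -ln(1-0.093) = -ln(0.907) = 0.0976
mean = (0.1948 + 1.0527 + 1.9661 + 0.281 + 0.0976)/5 = 0.7184

0.7184


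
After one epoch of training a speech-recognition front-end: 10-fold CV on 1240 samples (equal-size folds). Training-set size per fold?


Fold size = 1240/10 = 124
Training per fold = 1240 - 124 = 1116

1116


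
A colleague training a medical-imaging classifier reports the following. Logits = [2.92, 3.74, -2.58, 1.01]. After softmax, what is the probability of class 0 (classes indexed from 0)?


Exponentials: e^2.92=18.5413, e^3.74=42.098, e^-2.58=0.0758, e^1.01=2.7456
Sum = 63.4607
Softmax = [0.2922, 0.6634, 0.0012, 0.0433]
p[0] = 18.5413/63.4607 = 0.2922

0.2922


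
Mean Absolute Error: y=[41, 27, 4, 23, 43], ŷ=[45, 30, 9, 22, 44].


Absolute errors: |41-45|=4, |27-30|=3, |4-9|=5, |23-22|=1, |43-44|=1
Sum = 14
MAE = 14/5 = 14/5

14/5


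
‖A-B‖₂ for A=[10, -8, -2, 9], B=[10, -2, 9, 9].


d = √((10-10)² + (-8+ 2)² + (-2-9)² + (9-9)²)
  = √(0 + 36 + 121 + 0)
  = √157 = 12.53

12.53


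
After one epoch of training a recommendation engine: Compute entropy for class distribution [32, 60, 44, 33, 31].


Probabilities: [32/200, 60/200, 44/200, 33/200, 31/200] ≈ [0.16, 0.3, 0.22, 0.165, 0.155]
H = -((32/200)·log₂(32/200) + (60/200)·log₂(60/200) + (44/200)·log₂(44/200) + (33/200)·log₂(33/200) + (31/200)·log₂(31/200))
  = 2.2705 bits

2.2705 bits


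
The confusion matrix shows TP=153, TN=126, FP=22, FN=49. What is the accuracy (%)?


Accuracy = (TP+TN)/(TP+TN+FP+FN)
= (153+126)/(350)
= 279/350 = 79.71%

79.71%


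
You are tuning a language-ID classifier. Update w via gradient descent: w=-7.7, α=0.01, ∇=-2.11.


w_new = w - α·∇
= -7.7 - 0.01·-2.11
= -7.7 + 0.0211
= -7.6789

-7.6789


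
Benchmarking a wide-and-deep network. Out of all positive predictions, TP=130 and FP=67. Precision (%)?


Precision = TP/(TP+FP)
= 130/(130+67)
= 130/197 = 65.99%

65.99%


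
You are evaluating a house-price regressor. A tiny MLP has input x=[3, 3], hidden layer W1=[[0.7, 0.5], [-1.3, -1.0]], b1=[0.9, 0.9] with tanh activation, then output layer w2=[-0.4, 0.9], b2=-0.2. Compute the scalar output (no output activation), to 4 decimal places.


z1[0] = (0.7)·(3) + (0.5)·(3) + 0.9 = 4.5
z1[1] = (-1.3)·(3) + (-1.0)·(3) + 0.9 = -6.0
h = tanh(z1) = [0.9998, -1.0]
output = (-0.4)·(0.9998) + (0.9)·(-1.0) - 0.2 = -1.4999

-1.4999


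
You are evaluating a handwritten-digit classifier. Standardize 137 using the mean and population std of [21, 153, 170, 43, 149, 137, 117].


μ = 112.8571, σ = 53.5869
z = (137 - 112.8571)/53.5869 = 0.4505

0.4505


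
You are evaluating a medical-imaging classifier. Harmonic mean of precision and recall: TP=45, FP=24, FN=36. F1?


Precision = 45/69 = 0.6522
Recall = 45/81 = 0.5556
F1 = 2·P·R/(P+R) = 2·TP/(2·TP+FP+FN) = 90/(90+24+36) = 90/150 = 0.6

0.6


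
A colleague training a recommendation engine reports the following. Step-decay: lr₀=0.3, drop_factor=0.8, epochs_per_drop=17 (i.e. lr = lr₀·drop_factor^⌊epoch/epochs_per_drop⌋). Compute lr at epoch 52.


n_drops = ⌊52/17⌋ = 3
lr = 0.3·0.8^3 = 0.3·0.512 = 0.1536

0.1536


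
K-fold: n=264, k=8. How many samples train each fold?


Fold size = 264/8 = 33
Training per fold = 264 - 33 = 231

231


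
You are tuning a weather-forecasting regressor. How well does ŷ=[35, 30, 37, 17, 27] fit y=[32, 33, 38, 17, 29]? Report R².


ȳ = 29.8
SS_res = Σ(y-ŷ)² = 23
SS_tot = Σ(y-ȳ)² = 246.8
R² = 1 - SS_res/SS_tot = 1 - 0.0932 = 0.9068

0.9068


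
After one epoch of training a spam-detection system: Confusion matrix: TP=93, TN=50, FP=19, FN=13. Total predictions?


Total = TP + TN + FP + FN
= 93 + 50 + 19 + 13
= 175
(Predicted positive: 112, predicted negative: 63)

175


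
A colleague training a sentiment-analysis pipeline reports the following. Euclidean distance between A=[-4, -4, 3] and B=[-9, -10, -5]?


d = √((-4+ 9)² + (-4+ 10)² + (3+ 5)²)
  = √(25 + 36 + 64)
  = √125 = 11.1803

11.1803


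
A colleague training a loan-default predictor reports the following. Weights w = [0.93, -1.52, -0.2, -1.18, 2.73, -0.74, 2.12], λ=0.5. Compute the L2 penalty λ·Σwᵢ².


‖w‖₂² = (0.93)² + (-1.52)² + (-0.2)² + (-1.18)² + (2.73)² + (-0.74)² + (2.12)²
     = 0.8649 + 2.3104 + 0.04 + 1.3924 + 7.4529 + 0.5476 + 4.4944
     = 17.1026
λ·‖w‖₂² = 0.5·17.1026 = 8.5513

8.5513


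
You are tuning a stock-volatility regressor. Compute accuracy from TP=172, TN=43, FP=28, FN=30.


Accuracy = (TP+TN)/(TP+TN+FP+FN)
= (172+43)/(273)
= 215/273 = 78.75%

78.75%


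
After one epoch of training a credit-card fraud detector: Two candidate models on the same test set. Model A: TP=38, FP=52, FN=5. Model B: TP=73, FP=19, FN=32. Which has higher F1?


Model A: P=38/90=0.4222, R=38/43=0.8837, F1=2PR/(P+R)=2TP/(2TP+FP+FN)=76/133=0.5714
Model B: P=73/92=0.7935, R=73/105=0.6952, F1=2PR/(P+R)=2TP/(2TP+FP+FN)=146/197=0.7411
0.5714 < 0.7411 → Model B

Model B


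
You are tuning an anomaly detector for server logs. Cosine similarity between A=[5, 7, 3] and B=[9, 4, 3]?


A·B = 5·9 + 7·4 + 3·3 = 82
‖A‖ = √83 = 9.1104, ‖B‖ = √106 = 10.2956
cos = 82/(√83·√106) = 82/√8798 = 0.8742

0.8742


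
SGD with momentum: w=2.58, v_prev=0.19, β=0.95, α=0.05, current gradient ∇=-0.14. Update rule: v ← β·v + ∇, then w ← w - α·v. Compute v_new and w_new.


v_new = 0.95·0.19 - 0.14 = 0.1805 - 0.14 = 0.0405
w_new = 2.58 - 0.05·0.0405 = 2.58 - 0.002025 = 2.577975

v_new=0.0405, w_new=2.577975


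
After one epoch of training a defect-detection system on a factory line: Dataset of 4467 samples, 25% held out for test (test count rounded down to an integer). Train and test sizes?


Test = ⌊4467·25/100⌋ = 1116
Train = 4467 - 1116 = 3351

Train: 3351, Test: 1116


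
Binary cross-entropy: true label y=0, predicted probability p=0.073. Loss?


BCE = -[y·ln(p) + (1-y)·ln(1-p)]
= -0 - 1·ln(1-0.073)
= -ln(0.927) = 0.0758

0.0758


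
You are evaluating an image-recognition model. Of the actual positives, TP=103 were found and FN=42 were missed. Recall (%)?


Recall = TP/(TP+FN)
= 103/(103+42)
= 103/145 = 71.03%

71.03%


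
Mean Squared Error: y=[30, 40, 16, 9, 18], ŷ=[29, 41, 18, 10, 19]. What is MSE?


Squared errors: (30-29)²=1, (40-41)²=1, (16-18)²=4, (9-10)²=1, (18-19)²=1
Sum = 8
MSE = 8/5 = 8/5

8/5


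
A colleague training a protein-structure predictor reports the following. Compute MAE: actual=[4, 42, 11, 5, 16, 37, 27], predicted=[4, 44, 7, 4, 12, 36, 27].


Absolute errors: |4-4|=0, |42-44|=2, |11-7|=4, |5-4|=1, |16-12|=4, |37-36|=1, |27-27|=0
Sum = 12
MAE = 12/7 = 12/7

12/7


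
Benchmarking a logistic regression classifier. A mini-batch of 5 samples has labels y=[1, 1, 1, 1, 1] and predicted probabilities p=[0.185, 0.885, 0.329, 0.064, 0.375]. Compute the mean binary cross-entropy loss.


L[0] = -ln(0.185) = 1.6874
L[1] = -ln(0.885) = 0.1222
L[2] = -ln(0.329) = 1.1117
L[3] = -ln(0.064) = 2.7489
L[4] = -ln(0.375) = 0.9808
mean = (1.6874 + 0.1222 + 1.1117 + 2.7489 + 0.9808)/5 = 1.3302

1.3302


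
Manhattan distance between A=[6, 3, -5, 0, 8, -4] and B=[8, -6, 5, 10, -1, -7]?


d = |6-8| + |3+ 6| + |-5-5| + |0-10| + |8+ 1| + |-4+ 7|
  = 2 + 9 + 10 + 10 + 9 + 3
  = 43

43


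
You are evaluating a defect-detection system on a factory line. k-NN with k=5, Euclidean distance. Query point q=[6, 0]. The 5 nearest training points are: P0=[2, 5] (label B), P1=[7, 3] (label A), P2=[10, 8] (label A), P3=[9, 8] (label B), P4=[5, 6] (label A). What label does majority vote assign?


d(q,P0) = 6.4031  (label B)
d(q,P1) = 3.1623  (label A)
d(q,P2) = 8.9443  (label A)
d(q,P3) = 8.544  (label B)
d(q,P4) = 6.0828  (label A)
Votes: A=3, B=2
Majority → A

A


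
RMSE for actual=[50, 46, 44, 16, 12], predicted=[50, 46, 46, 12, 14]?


MSE = 24/5 = 4.8
RMSE = √(24/5) = 2.1909

2.1909


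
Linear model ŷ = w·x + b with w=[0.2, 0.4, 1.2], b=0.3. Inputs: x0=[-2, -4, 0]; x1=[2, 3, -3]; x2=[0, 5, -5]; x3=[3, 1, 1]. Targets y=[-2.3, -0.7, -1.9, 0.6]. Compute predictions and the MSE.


ŷ0 = (0.2)·(-2) + (0.4)·(-4) + (1.2)·(0) + 0.3 = -1.7
ŷ1 = (0.2)·(2) + (0.4)·(3) + (1.2)·(-3) + 0.3 = -1.7
ŷ2 = (0.2)·(0) + (0.4)·(5) + (1.2)·(-5) + 0.3 = -3.7
ŷ3 = (0.2)·(3) + (0.4)·(1) + (1.2)·(1) + 0.3 = 2.5
errors² = [0.36, 1.0, 3.24, 3.61]
MSE = 8.2100/4 = 2.0525

2.0525


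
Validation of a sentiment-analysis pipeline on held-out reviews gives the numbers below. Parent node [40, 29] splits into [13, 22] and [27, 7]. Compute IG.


Parent = [40, 29], H_parent = 0.9816
H_left = 0.9518 (n=35), H_right = 0.7335 (n=34)
H_children = (35/69)·0.9518 + (34/69)·0.7335 = 0.8442
IG = 0.9816 - 0.8442 = 0.1374

0.1374


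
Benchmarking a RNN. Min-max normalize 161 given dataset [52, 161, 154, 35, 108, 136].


min=35, max=161
(161-35)/(161-35) = 126/126 = 1.0

1.0


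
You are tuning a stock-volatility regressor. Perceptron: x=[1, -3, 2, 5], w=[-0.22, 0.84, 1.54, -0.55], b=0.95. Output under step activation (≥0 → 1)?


z = (1)·(-0.22) + (-3)·(0.84) + (2)·(1.54) + (5)·(-0.55) + 0.95
  = -1.46
step(z) = 0 (z<0)

0


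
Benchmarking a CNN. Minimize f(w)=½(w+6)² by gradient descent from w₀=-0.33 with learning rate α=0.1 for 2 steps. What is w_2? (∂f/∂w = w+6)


step 1: grad = -0.33+6 = 5.67; w = -0.33 - 0.1·(5.67) = -0.897
step 2: grad = -0.897+6 = 5.103; w = -0.897 - 0.1·(5.103) = -1.4073

-1.4073


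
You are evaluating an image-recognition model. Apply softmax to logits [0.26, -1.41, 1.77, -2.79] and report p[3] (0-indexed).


Exponentials: e^0.26=1.2969, e^-1.41=0.2441, e^1.77=5.8709, e^-2.79=0.0614
Sum = 7.4733
Softmax = [0.1735, 0.0327, 0.7856, 0.0082]
p[3] = 0.0614/7.4733 = 0.0082

0.0082


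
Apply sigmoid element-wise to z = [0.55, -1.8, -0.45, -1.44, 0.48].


σ(0.55) = 1/(1+e^-0.55) = 0.6341
σ(-1.8) = 1/(1+e^1.8) = 0.1419
σ(-0.45) = 1/(1+e^0.45) = 0.3894
σ(-1.44) = 1/(1+e^1.44) = 0.1915
σ(0.48) = 1/(1+e^-0.48) = 0.6177
result = [0.6341, 0.1419, 0.3894, 0.1915, 0.6177]

[0.6341, 0.1419, 0.3894, 0.1915, 0.6177]


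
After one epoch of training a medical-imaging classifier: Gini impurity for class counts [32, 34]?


Probabilities: [32/66, 34/66] ≈ [0.4848, 0.5152]
Σpᵢ² = (1024 + 1156)/66² = 2180/4356
Gini = 1 - Σpᵢ² = 1 - 2180/4356 = 0.4995

0.4995


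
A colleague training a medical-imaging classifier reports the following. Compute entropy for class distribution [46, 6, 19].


Probabilities: [46/71, 6/71, 19/71] ≈ [0.6479, 0.0845, 0.2676]
H = -((46/71)·log₂(46/71) + (6/71)·log₂(6/71) + (19/71)·log₂(19/71))
  = 1.2159 bits

1.2159 bits


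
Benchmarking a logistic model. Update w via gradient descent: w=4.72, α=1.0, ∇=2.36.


w_new = w - α·∇
= 4.72 - 1.0·2.36
= 4.72 - 2.36
= 2.36

2.36


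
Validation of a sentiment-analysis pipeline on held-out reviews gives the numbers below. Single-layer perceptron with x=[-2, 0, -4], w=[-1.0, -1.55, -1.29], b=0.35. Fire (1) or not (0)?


z = (-2)·(-1.0) + (0)·(-1.55) + (-4)·(-1.29) + 0.35
  = 7.51
step(z) = 1 (z≥0)

1


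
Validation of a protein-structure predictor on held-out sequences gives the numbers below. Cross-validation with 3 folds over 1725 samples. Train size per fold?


Fold size = 1725/3 = 575
Training per fold = 1725 - 575 = 1150

1150


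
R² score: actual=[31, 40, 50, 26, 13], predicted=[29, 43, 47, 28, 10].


ȳ = 32
SS_res = Σ(y-ŷ)² = 35
SS_tot = Σ(y-ȳ)² = 786
R² = 1 - SS_res/SS_tot = 1 - 0.0445 = 0.9555

0.9555


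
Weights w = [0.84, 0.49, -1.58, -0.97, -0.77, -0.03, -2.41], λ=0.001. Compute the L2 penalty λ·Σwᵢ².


‖w‖₂² = (0.84)² + (0.49)² + (-1.58)² + (-0.97)² + (-0.77)² + (-0.03)² + (-2.41)²
     = 0.7056 + 0.2401 + 2.4964 + 0.9409 + 0.5929 + 0.0009 + 5.8081
     = 10.7849
λ·‖w‖₂² = 0.001·10.7849 = 0.010785

0.010785


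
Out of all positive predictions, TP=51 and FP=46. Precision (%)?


Precision = TP/(TP+FP)
= 51/(51+46)
= 51/97 = 52.58%

52.58%


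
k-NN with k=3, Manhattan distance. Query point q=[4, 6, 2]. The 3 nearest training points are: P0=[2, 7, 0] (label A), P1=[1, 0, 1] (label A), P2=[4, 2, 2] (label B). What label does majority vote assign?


d(q,P0) = 5  (label A)
d(q,P1) = 10  (label A)
d(q,P2) = 4  (label B)
Votes: A=2, B=1
Majority → A

A


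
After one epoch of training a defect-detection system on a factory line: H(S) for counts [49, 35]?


Probabilities: [49/84, 35/84] ≈ [0.5833, 0.4167]
H = -((49/84)·log₂(49/84) + (35/84)·log₂(35/84))
  = 0.9799 bits

0.9799 bits


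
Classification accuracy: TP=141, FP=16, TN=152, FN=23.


Accuracy = (TP+TN)/(TP+TN+FP+FN)
= (141+152)/(332)
= 293/332 = 88.25%

88.25%


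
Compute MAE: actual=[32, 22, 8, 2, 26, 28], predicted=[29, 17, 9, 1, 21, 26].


Absolute errors: |32-29|=3, |22-17|=5, |8-9|=1, |2-1|=1, |26-21|=5, |28-26|=2
Sum = 17
MAE = 17/6 = 17/6

17/6


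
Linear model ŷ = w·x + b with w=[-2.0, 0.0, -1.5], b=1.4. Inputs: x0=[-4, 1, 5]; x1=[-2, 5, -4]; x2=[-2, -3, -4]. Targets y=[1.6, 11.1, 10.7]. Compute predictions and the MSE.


ŷ0 = (-2.0)·(-4) + (0.0)·(1) + (-1.5)·(5) + 1.4 = 1.9
ŷ1 = (-2.0)·(-2) + (0.0)·(5) + (-1.5)·(-4) + 1.4 = 11.4
ŷ2 = (-2.0)·(-2) + (0.0)·(-3) + (-1.5)·(-4) + 1.4 = 11.4
errors² = [0.09, 0.09, 0.49]
MSE = 0.6700/3 = 0.2233

0.2233


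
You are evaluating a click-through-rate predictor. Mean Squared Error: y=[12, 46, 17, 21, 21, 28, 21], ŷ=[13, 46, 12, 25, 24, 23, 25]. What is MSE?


Squared errors: (12-13)²=1, (46-46)²=0, (17-12)²=25, (21-25)²=16, (21-24)²=9, (28-23)²=25, (21-25)²=16
Sum = 92
MSE = 92/7 = 92/7

92/7


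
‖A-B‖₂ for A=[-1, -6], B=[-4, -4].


d = √((-1+ 4)² + (-6+ 4)²)
  = √(9 + 4)
  = √13 = 3.6056

3.6056


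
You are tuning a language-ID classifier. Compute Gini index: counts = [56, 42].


Probabilities: [56/98, 42/98] ≈ [0.5714, 0.4286]
Σpᵢ² = (3136 + 1764)/98² = 4900/9604
Gini = 1 - Σpᵢ² = 1 - 4900/9604 = 0.4898

0.4898


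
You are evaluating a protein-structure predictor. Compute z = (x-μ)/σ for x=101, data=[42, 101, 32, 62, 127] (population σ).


μ = 72.8, σ = 35.9522
z = (101 - 72.8)/35.9522 = 0.7844

0.7844


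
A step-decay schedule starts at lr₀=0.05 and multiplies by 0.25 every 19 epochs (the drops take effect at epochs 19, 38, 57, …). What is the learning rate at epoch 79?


n_drops = ⌊79/19⌋ = 4
lr = 0.05·0.25^4 = 0.05·0.00390625 = 0.0001953125

0.0001953125


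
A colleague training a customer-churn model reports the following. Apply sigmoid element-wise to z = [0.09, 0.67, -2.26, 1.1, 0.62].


σ(0.09) = 1/(1+e^-0.09) = 0.5225
σ(0.67) = 1/(1+e^-0.67) = 0.6615
σ(-2.26) = 1/(1+e^2.26) = 0.0945
σ(1.1) = 1/(1+e^-1.1) = 0.7503
σ(0.62) = 1/(1+e^-0.62) = 0.6502
result = [0.5225, 0.6615, 0.0945, 0.7503, 0.6502]

[0.5225, 0.6615, 0.0945, 0.7503, 0.6502]


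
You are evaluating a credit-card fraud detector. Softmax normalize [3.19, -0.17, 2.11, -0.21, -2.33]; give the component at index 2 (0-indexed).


Exponentials: e^3.19=24.2884, e^-0.17=0.8437, e^2.11=8.2482, e^-0.21=0.8106, e^-2.33=0.0973
Sum = 34.2882
Softmax = [0.7084, 0.0246, 0.2406, 0.0236, 0.0028]
p[2] = 8.2482/34.2882 = 0.2406

0.2406


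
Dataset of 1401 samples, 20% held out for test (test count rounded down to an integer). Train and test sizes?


Test = ⌊1401·20/100⌋ = 280
Train = 1401 - 280 = 1121

Train: 1121, Test: 280


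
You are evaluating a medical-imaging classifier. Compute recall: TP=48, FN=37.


Recall = TP/(TP+FN)
= 48/(48+37)
= 48/85 = 56.47%

56.47%


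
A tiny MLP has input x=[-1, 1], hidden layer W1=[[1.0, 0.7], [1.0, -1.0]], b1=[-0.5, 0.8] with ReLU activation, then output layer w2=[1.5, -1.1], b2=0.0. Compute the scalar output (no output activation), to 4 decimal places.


z1[0] = (1.0)·(-1) + (0.7)·(1) - 0.5 = -0.8
z1[1] = (1.0)·(-1) + (-1.0)·(1) + 0.8 = -1.2
h = ReLU(z1) = [0.0, 0.0]
output = (1.5)·(0.0) + (-1.1)·(0.0) + 0.0 = 0.0

0.0


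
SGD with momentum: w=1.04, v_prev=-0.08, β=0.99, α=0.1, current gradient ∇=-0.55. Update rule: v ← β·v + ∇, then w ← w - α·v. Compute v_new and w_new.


v_new = 0.99·-0.08 - 0.55 = -0.0792 - 0.55 = -0.6292
w_new = 1.04 - 0.1·-0.6292 = 1.04 + 0.06292 = 1.10292

v_new=-0.6292, w_new=1.10292


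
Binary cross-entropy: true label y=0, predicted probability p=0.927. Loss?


BCE = -[y·ln(p) + (1-y)·ln(1-p)]
= -0 - 1·ln(1-0.927)
= -ln(0.073) = 2.6173

2.6173


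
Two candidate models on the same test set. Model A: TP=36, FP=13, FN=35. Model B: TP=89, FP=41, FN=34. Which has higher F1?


Model A: P=36/49=0.7347, R=36/71=0.507, F1=2PR/(P+R)=2TP/(2TP+FP+FN)=72/120=0.6
Model B: P=89/130=0.6846, R=89/123=0.7236, F1=2PR/(P+R)=2TP/(2TP+FP+FN)=178/253=0.7036
0.6 < 0.7036 → Model B

Model B


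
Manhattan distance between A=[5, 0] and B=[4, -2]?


d = |5-4| + |0+ 2|
  = 1 + 2
  = 3

3


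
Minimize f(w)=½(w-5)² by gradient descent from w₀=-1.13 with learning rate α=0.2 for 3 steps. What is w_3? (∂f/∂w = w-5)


step 1: grad = -1.13-5 = -6.13; w = -1.13 - 0.2·(-6.13) = 0.096
step 2: grad = 0.096-5 = -4.904; w = 0.096 - 0.2·(-4.904) = 1.0768
step 3: grad = 1.0768-5 = -3.9232; w = 1.0768 - 0.2·(-3.9232) = 1.86144

1.86144


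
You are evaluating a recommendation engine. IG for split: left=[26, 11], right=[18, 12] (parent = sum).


Parent = [44, 23], H_parent = 0.9279
H_left = 0.878 (n=37), H_right = 0.971 (n=30)
H_children = (37/67)·0.878 + (30/67)·0.971 = 0.9196
IG = 0.9279 - 0.9196 = 0.0083

0.0083


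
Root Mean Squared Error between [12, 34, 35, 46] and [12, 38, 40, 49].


MSE = 50/4 = 12.5
RMSE = √(50/4) = 3.5355

3.5355


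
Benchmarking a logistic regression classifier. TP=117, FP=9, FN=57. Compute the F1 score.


Precision = 117/126 = 0.9286
Recall = 117/174 = 0.6724
F1 = 2·P·R/(P+R) = 2·TP/(2·TP+FP+FN) = 234/(234+9+57) = 234/300 = 0.78

0.78


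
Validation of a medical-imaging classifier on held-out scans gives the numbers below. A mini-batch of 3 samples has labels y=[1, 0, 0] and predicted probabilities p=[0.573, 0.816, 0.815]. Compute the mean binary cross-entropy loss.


L[0] = -ln(0.573) = 0.5569
L[1] = -ln(1-0.816) = -ln(0.184) = 1.6928
L[2] = -ln(1-0.815) = -ln(0.185) = 1.6874
mean = (0.5569 + 1.6928 + 1.6874)/3 = 1.3124

1.3124


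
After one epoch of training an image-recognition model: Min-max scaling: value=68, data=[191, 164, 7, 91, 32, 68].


min=7, max=191
(68-7)/(191-7) = 61/184 = 0.3315

0.3315


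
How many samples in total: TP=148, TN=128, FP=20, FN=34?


Total = TP + TN + FP + FN
= 148 + 128 + 20 + 34
= 330
(Predicted positive: 168, predicted negative: 162)

330


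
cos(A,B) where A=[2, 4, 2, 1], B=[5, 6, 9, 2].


A·B = 2·5 + 4·6 + 2·9 + 1·2 = 54
‖A‖ = √25 = 5, ‖B‖ = √146 = 12.083
cos = 54/(√25·√146) = 54/√3650 = 0.8938

0.8938


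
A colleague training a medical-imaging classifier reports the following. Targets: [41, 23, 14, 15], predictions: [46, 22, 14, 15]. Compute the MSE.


Squared errors: (41-46)²=25, (23-22)²=1, (14-14)²=0, (15-15)²=0
Sum = 26
MSE = 26/4 = 13/2

13/2


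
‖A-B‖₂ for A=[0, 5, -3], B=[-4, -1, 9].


d = √((0+ 4)² + (5+ 1)² + (-3-9)²)
  = √(16 + 36 + 144)
  = √196 = 14.0

14.0


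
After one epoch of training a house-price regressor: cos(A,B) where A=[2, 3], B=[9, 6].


A·B = 2·9 + 3·6 = 36
‖A‖ = √13 = 3.6056, ‖B‖ = √117 = 10.8167
cos = 36/(√13·√117) = 36/√1521 = 0.9231

0.9231


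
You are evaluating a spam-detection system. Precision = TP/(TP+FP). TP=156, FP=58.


Precision = TP/(TP+FP)
= 156/(156+58)
= 156/214 = 72.9%

72.9%


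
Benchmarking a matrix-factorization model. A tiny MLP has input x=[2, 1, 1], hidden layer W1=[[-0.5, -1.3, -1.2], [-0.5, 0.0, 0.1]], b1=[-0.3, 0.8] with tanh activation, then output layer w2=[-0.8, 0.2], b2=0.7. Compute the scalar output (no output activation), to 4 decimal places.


z1[0] = (-0.5)·(2) + (-1.3)·(1) + (-1.2)·(1) - 0.3 = -3.8
z1[1] = (-0.5)·(2) + (0.0)·(1) + (0.1)·(1) + 0.8 = -0.1
h = tanh(z1) = [-0.999, -0.0997]
output = (-0.8)·(-0.999) + (0.2)·(-0.0997) + 0.7 = 1.4793

1.4793


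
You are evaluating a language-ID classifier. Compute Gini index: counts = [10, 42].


Probabilities: [10/52, 42/52] ≈ [0.1923, 0.8077]
Σpᵢ² = (100 + 1764)/52² = 1864/2704
Gini = 1 - Σpᵢ² = 1 - 1864/2704 = 0.3107

0.3107


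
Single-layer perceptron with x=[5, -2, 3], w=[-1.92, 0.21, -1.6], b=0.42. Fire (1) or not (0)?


z = (5)·(-1.92) + (-2)·(0.21) + (3)·(-1.6) + 0.42
  = -14.4
step(z) = 0 (z<0)

0


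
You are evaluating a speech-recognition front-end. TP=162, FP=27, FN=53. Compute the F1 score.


Precision = 162/189 = 0.8571
Recall = 162/215 = 0.7535
F1 = 2·P·R/(P+R) = 2·TP/(2·TP+FP+FN) = 324/(324+27+53) = 324/404 = 0.802

0.802


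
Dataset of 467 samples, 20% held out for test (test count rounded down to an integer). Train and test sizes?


Test = ⌊467·20/100⌋ = 93
Train = 467 - 93 = 374

Train: 374, Test: 93


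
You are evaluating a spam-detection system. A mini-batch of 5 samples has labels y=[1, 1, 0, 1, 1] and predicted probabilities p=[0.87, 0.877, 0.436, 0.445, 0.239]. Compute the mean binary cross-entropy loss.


L[0] = -ln(0.87) = 0.1393
L[1] = -ln(0.877) = 0.1312
L[2] = -ln(1-0.436) = -ln(0.564) = 0.5727
L[3] = -ln(0.445) = 0.8097
L[4] = -ln(0.239) = 1.4313
mean = (0.1393 + 0.1312 + 0.5727 + 0.8097 + 1.4313)/5 = 0.6168

0.6168


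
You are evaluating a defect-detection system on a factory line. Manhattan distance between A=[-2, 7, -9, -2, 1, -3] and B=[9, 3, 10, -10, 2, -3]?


d = |-2-9| + |7-3| + |-9-10| + |-2+ 10| + |1-2| + |-3+ 3|
  = 11 + 4 + 19 + 8 + 1 + 0
  = 43

43


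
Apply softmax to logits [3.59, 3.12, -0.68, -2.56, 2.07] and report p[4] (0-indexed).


Exponentials: e^3.59=36.2341, e^3.12=22.6464, e^-0.68=0.5066, e^-2.56=0.0773, e^2.07=7.9248
Sum = 67.3892
Softmax = [0.5377, 0.3361, 0.0075, 0.0011, 0.1176]
p[4] = 7.9248/67.3892 = 0.1176

0.1176


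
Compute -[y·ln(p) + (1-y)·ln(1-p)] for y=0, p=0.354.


BCE = -[y·ln(p) + (1-y)·ln(1-p)]
= -0 - 1·ln(1-0.354)
= -ln(0.646) = 0.437

0.437


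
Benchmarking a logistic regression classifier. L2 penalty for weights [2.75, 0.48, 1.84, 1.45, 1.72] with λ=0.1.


‖w‖₂² = (2.75)² + (0.48)² + (1.84)² + (1.45)² + (1.72)²
     = 7.5625 + 0.2304 + 3.3856 + 2.1025 + 2.9584
     = 16.2394
λ·‖w‖₂² = 0.1·16.2394 = 1.62394

1.62394


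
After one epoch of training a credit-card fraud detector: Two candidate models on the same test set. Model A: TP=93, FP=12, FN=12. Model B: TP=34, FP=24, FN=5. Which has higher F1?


Model A: P=93/105=0.8857, R=93/105=0.8857, F1=2PR/(P+R)=2TP/(2TP+FP+FN)=186/210=0.8857
Model B: P=34/58=0.5862, R=34/39=0.8718, F1=2PR/(P+R)=2TP/(2TP+FP+FN)=68/97=0.701
0.8857 > 0.701 → Model A

Model A


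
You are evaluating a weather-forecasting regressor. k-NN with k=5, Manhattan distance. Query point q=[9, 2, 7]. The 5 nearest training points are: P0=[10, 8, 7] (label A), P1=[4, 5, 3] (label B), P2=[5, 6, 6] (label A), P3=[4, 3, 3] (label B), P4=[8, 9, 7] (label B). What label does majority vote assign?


d(q,P0) = 7  (label A)
d(q,P1) = 12  (label B)
d(q,P2) = 9  (label A)
d(q,P3) = 10  (label B)
d(q,P4) = 8  (label B)
Votes: A=2, B=3
Majority → B

B


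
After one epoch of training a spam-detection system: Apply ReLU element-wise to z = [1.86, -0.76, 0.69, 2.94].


ReLU(1.86) = max(0, 1.86) = 1.86
ReLU(-0.76) = max(0, -0.76) = 0.0
ReLU(0.69) = max(0, 0.69) = 0.69
ReLU(2.94) = max(0, 2.94) = 2.94
result = [1.86, 0.0, 0.69, 2.94]

[1.86, 0.0, 0.69, 2.94]


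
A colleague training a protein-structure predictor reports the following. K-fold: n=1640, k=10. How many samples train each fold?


Fold size = 1640/10 = 164
Training per fold = 1640 - 164 = 1476

1476


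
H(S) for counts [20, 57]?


Probabilities: [20/77, 57/77] ≈ [0.2597, 0.7403]
H = -((20/77)·log₂(20/77) + (57/77)·log₂(57/77))
  = 0.8264 bits

0.8264 bits


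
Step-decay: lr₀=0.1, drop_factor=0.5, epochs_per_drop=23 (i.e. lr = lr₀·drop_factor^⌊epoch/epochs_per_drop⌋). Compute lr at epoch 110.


n_drops = ⌊110/23⌋ = 4
lr = 0.1·0.5^4 = 0.1·0.0625 = 0.00625

0.00625


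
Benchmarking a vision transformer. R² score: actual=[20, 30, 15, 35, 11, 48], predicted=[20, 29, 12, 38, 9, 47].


ȳ = 26.5
SS_res = Σ(y-ŷ)² = 24
SS_tot = Σ(y-ȳ)² = 961.5
R² = 1 - SS_res/SS_tot = 1 - 0.025 = 0.975

0.975


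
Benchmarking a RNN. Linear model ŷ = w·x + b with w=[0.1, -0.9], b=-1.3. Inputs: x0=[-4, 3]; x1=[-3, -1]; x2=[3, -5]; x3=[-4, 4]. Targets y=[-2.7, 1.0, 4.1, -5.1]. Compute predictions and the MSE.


ŷ0 = (0.1)·(-4) + (-0.9)·(3) - 1.3 = -4.4
ŷ1 = (0.1)·(-3) + (-0.9)·(-1) - 1.3 = -0.7
ŷ2 = (0.1)·(3) + (-0.9)·(-5) - 1.3 = 3.5
ŷ3 = (0.1)·(-4) + (-0.9)·(4) - 1.3 = -5.3
errors² = [2.89, 2.89, 0.36, 0.04]
MSE = 6.1800/4 = 1.545

1.545


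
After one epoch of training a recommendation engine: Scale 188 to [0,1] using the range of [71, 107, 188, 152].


min=71, max=188
(188-71)/(188-71) = 117/117 = 1.0

1.0


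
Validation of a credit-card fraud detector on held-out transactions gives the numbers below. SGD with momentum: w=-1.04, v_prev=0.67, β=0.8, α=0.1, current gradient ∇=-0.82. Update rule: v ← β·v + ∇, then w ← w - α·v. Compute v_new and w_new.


v_new = 0.8·0.67 - 0.82 = 0.536 - 0.82 = -0.284
w_new = -1.04 - 0.1·-0.284 = -1.04 + 0.0284 = -1.0116

v_new=-0.284, w_new=-1.0116


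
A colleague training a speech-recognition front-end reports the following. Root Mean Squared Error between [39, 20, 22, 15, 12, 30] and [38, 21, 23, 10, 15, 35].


MSE = 62/6 = 10.3333
RMSE = √(62/6) = 3.2146

3.2146


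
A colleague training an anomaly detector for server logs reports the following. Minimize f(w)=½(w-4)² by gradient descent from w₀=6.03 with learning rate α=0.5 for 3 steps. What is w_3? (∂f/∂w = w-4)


step 1: grad = 6.03-4 = 2.03; w = 6.03 - 0.5·(2.03) = 5.015
step 2: grad = 5.015-4 = 1.015; w = 5.015 - 0.5·(1.015) = 4.5075
step 3: grad = 4.5075-4 = 0.5075; w = 4.5075 - 0.5·(0.5075) = 4.25375

4.25375


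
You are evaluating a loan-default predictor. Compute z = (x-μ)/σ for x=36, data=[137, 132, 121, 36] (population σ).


μ = 106.5, σ = 41.1127
z = (36 - 106.5)/41.1127 = -1.7148

-1.7148


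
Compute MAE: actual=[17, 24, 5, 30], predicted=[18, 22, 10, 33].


Absolute errors: |17-18|=1, |24-22|=2, |5-10|=5, |30-33|=3
Sum = 11
MAE = 11/4 = 11/4

11/4


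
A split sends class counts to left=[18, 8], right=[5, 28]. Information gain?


Parent = [23, 36], H_parent = 0.9647
H_left = 0.8905 (n=26), H_right = 0.6136 (n=33)
H_children = (26/59)·0.8905 + (33/59)·0.6136 = 0.7356
IG = 0.9647 - 0.7356 = 0.2291

0.2291


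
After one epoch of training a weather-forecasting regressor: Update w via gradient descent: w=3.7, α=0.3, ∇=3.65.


w_new = w - α·∇
= 3.7 - 0.3·3.65
= 3.7 - 1.095
= 2.605

2.605


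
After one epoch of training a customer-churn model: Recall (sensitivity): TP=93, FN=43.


Recall = TP/(TP+FN)
= 93/(93+43)
= 93/136 = 68.38%

68.38%


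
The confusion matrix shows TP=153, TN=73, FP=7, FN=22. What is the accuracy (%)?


Accuracy = (TP+TN)/(TP+TN+FP+FN)
= (153+73)/(255)
= 226/255 = 88.63%

88.63%


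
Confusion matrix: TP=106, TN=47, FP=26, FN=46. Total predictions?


Total = TP + TN + FP + FN
= 106 + 47 + 26 + 46
= 225
(Predicted positive: 132, predicted negative: 93)

225


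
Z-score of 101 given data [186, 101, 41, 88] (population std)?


μ = 104, σ = 52.3402
z = (101 - 104)/52.3402 = -0.0573

-0.0573


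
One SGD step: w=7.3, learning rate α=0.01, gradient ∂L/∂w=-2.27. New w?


w_new = w - α·∇
= 7.3 - 0.01·-2.27
= 7.3 + 0.0227
= 7.3227

7.3227


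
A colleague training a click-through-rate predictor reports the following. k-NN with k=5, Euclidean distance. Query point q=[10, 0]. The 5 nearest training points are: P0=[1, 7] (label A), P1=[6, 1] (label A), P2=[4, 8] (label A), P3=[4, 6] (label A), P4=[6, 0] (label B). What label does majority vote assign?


d(q,P0) = 11.4018  (label A)
d(q,P1) = 4.1231  (label A)
d(q,P2) = 10.0  (label A)
d(q,P3) = 8.4853  (label A)
d(q,P4) = 4.0  (label B)
Votes: A=4, B=1
Majority → A

A


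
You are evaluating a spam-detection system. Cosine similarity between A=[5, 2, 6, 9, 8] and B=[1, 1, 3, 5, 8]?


A·B = 5·1 + 2·1 + 6·3 + 9·5 + 8·8 = 134
‖A‖ = √210 = 14.4914, ‖B‖ = √100 = 10
cos = 134/(√210·√100) = 134/√21000 = 0.9247

0.9247


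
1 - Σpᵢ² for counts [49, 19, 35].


Probabilities: [49/103, 19/103, 35/103] ≈ [0.4757, 0.1845, 0.3398]
Σpᵢ² = (2401 + 361 + 1225)/103² = 3987/10609
Gini = 1 - Σpᵢ² = 1 - 3987/10609 = 0.6242

0.6242


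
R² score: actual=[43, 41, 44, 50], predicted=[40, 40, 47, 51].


ȳ = 44.5
SS_res = Σ(y-ŷ)² = 20
SS_tot = Σ(y-ȳ)² = 45
R² = 1 - SS_res/SS_tot = 1 - 0.4444 = 0.5556

0.5556


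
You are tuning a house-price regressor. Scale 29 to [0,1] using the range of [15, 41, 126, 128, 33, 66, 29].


min=15, max=128
(29-15)/(128-15) = 14/113 = 0.1239

0.1239


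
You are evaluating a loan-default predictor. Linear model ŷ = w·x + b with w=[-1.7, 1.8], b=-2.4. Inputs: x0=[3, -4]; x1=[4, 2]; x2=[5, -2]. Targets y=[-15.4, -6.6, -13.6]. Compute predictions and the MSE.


ŷ0 = (-1.7)·(3) + (1.8)·(-4) - 2.4 = -14.7
ŷ1 = (-1.7)·(4) + (1.8)·(2) - 2.4 = -5.6
ŷ2 = (-1.7)·(5) + (1.8)·(-2) - 2.4 = -14.5
errors² = [0.49, 1.0, 0.81]
MSE = 2.3000/3 = 0.7667

0.7667


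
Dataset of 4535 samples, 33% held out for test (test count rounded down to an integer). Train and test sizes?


Test = ⌊4535·33/100⌋ = 1496
Train = 4535 - 1496 = 3039

Train: 3039, Test: 1496


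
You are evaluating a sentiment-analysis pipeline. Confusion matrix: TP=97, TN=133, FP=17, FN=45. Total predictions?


Total = TP + TN + FP + FN
= 97 + 133 + 17 + 45
= 292
(Predicted positive: 114, predicted negative: 178)

292


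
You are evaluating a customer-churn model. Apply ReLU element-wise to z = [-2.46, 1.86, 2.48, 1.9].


ReLU(-2.46) = max(0, -2.46) = 0.0
ReLU(1.86) = max(0, 1.86) = 1.86
ReLU(2.48) = max(0, 2.48) = 2.48
ReLU(1.9) = max(0, 1.9) = 1.9
result = [0.0, 1.86, 2.48, 1.9]

[0.0, 1.86, 2.48, 1.9]


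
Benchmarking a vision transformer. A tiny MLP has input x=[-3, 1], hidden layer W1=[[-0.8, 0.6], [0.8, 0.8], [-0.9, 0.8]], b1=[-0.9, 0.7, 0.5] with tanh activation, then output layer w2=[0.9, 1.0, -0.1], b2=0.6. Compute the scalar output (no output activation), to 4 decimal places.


z1[0] = (-0.8)·(-3) + (0.6)·(1) - 0.9 = 2.1
z1[1] = (0.8)·(-3) + (0.8)·(1) + 0.7 = -0.9
z1[2] = (-0.9)·(-3) + (0.8)·(1) + 0.5 = 4.0
h = tanh(z1) = [0.9705, -0.7163, 0.9993]
output = (0.9)·(0.9705) + (1.0)·(-0.7163) + (-0.1)·(0.9993) + 0.6 = 0.6572

0.6572


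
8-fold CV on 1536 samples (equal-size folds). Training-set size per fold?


Fold size = 1536/8 = 192
Training per fold = 1536 - 192 = 1344

1344


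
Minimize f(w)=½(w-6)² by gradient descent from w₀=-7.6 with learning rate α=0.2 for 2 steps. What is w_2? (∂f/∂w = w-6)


step 1: grad = -7.6-6 = -13.6; w = -7.6 - 0.2·(-13.6) = -4.88
step 2: grad = -4.88-6 = -10.88; w = -4.88 - 0.2·(-10.88) = -2.704

-2.704


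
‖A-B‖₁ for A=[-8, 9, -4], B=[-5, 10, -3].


d = |-8+ 5| + |9-10| + |-4+ 3|
  = 3 + 1 + 1
  = 5

5


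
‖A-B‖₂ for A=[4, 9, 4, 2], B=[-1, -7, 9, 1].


d = √((4+ 1)² + (9+ 7)² + (4-9)² + (2-1)²)
  = √(25 + 256 + 25 + 1)
  = √307 = 17.5214

17.5214


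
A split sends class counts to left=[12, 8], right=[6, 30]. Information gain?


Parent = [18, 38], H_parent = 0.9059
H_left = 0.971 (n=20), H_right = 0.65 (n=36)
H_children = (20/56)·0.971 + (36/56)·0.65 = 0.7646
IG = 0.9059 - 0.7646 = 0.1413

0.1413


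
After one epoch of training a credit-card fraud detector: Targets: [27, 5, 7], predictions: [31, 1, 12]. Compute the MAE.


Absolute errors: |27-31|=4, |5-1|=4, |7-12|=5
Sum = 13
MAE = 13/3 = 13/3

13/3


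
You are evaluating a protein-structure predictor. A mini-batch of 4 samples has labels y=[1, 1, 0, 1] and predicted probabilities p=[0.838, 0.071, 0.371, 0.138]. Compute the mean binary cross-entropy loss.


L[0] = -ln(0.838) = 0.1767
L[1] = -ln(0.071) = 2.6451
L[2] = -ln(1-0.371) = -ln(0.629) = 0.4636
L[3] = -ln(0.138) = 1.9805
mean = (0.1767 + 2.6451 + 0.4636 + 1.9805)/4 = 1.3165

1.3165
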